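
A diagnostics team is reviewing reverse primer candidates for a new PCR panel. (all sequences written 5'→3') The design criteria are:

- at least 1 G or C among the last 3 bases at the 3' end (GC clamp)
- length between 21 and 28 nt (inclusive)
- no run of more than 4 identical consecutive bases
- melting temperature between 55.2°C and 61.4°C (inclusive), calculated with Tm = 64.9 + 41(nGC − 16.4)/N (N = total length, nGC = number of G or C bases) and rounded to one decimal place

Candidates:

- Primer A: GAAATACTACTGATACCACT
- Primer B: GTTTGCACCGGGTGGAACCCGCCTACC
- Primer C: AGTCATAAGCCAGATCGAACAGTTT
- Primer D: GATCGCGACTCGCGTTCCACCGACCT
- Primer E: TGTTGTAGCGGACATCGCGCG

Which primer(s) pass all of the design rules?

Primer A (20 nt, A=8 T=5 G=2 C=5): 3' end ACT has 1 G/C ✓; length 20, outside 21–28 ✗; longest run = 3 ✓; Tm = 64.9 + 41·(7 − 16.4)/20 = 45.6°C, outside 55.2–61.4°C ✗ — fails.
Primer B (27 nt, A=4 T=5 G=8 C=10): 3' end ACC has 2 G/C ✓; length 27 ✓; longest run = 3 ✓; Tm = 64.9 + 41·(18 − 16.4)/27 = 67.3°C, outside 55.2–61.4°C ✗ — fails.
Primer C (25 nt, A=9 T=6 G=5 C=5): 3' end TTT has 0 G/C, need ≥1 ✗; length 25 ✓; longest run = 3 ✓; Tm = 64.9 + 41·(10 − 16.4)/25 = 54.4°C, outside 55.2–61.4°C ✗ — fails.
Primer D (26 nt, A=4 T=5 G=6 C=11): 3' end CCT has 2 G/C ✓; length 26 ✓; longest run = 2 ✓; Tm = 64.9 + 41·(17 − 16.4)/26 = 65.8°C, outside 55.2–61.4°C ✗ — fails.
Primer E (21 nt, A=3 T=5 G=8 C=5): 3' end GCG has 3 G/C ✓; length 21 ✓; longest run = 2 ✓; Tm = 64.9 + 41·(13 − 16.4)/21 = 58.3°C ✓ — passes.

Primer E only.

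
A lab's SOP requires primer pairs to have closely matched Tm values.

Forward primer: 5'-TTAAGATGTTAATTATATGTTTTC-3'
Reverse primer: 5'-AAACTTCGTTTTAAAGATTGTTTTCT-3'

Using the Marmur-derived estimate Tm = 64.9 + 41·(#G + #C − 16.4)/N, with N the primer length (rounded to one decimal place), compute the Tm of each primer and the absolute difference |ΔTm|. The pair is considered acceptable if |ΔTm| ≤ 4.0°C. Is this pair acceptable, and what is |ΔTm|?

Forward: G+C = 4, N = 24 → Tm = 64.9 + 41·(4 − 16.4)/24 = 43.7°C.
Reverse: G+C = 6, N = 26 → Tm = 64.9 + 41·(6 − 16.4)/26 = 48.5°C.
|ΔTm| = |43.7 − 48.5| = 4.8°C, > 4.0°C.

|ΔTm| = 4.8°C; the pair is not acceptable.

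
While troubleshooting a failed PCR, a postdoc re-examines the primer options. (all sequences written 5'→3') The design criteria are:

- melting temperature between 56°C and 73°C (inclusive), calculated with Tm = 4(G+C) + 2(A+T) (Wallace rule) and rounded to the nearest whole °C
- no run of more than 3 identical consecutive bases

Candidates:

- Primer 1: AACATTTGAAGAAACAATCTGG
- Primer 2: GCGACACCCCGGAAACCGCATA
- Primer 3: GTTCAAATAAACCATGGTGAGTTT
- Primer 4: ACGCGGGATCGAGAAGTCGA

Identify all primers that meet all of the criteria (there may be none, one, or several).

Primer 1, Primer 3 and Primer 4.

Primer 1 (22 nt, A=10 T=5 G=4 C=3): Tm = 2·15 + 4·7 = 58°C ✓; longest run = 3 ✓ — passes.
Primer 2 (22 nt, A=7 T=1 G=5 C=9): Tm = 2·8 + 4·14 = 72°C ✓; longest run = 4, exceeds 3 ✗ — fails.
Primer 3 (24 nt, A=8 T=8 G=5 C=3): Tm = 2·16 + 4·8 = 64°C ✓; longest run = 3 ✓ — passes.
Primer 4 (20 nt, A=6 T=2 G=8 C=4): Tm = 2·8 + 4·12 = 64°C ✓; longest run = 3 ✓ — passes.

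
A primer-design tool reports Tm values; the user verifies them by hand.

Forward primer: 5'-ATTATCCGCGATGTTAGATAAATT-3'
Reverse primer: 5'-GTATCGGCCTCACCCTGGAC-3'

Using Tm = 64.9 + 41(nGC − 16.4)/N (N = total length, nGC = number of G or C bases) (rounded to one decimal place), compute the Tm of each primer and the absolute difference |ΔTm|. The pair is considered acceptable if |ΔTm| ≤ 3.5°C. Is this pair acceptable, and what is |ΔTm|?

|ΔTm| = 9.1°C; the pair is not acceptable.

Forward: G+C = 7, N = 24 → Tm = 64.9 + 41·(7 − 16.4)/24 = 48.8°C.
Reverse: G+C = 13, N = 20 → Tm = 64.9 + 41·(13 − 16.4)/20 = 57.9°C.
|ΔTm| = |48.8 − 57.9| = 9.1°C, > 3.5°C.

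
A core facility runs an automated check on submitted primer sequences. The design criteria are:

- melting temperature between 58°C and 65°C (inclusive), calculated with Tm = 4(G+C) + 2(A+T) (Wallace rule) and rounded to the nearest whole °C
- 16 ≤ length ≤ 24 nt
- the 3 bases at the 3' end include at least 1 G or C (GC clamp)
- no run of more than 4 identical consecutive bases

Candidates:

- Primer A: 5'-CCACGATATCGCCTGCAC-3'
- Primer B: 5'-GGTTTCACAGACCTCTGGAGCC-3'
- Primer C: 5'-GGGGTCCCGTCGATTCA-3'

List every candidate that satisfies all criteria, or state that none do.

Primer A only.

Primer A (18 nt, A=4 T=3 G=3 C=8): Tm = 2·7 + 4·11 = 58°C ✓; length 18 ✓; 3' end CAC has 2 G/C ✓; longest run = 2 ✓ — passes.
Primer B (22 nt, A=4 T=5 G=6 C=7): Tm = 2·9 + 4·13 = 70°C, outside 58–65°C ✗; length 22 ✓; 3' end GCC has 3 G/C ✓; longest run = 3 ✓ — fails.
Primer C (17 nt, A=2 T=4 G=6 C=5): Tm = 2·6 + 4·11 = 56°C, outside 58–65°C ✗; length 17 ✓; 3' end TCA has 1 G/C ✓; longest run = 4 ✓ — fails.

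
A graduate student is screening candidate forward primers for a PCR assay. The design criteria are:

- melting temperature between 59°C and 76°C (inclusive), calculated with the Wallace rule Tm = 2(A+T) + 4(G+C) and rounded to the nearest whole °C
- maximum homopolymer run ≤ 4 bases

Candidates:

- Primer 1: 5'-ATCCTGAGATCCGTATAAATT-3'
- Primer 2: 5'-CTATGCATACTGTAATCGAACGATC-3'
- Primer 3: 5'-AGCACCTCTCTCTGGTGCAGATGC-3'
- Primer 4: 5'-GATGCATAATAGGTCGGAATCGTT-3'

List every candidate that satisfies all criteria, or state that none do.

Primer 1 (21 nt, A=7 T=7 G=3 C=4): Tm = 2·14 + 4·7 = 56°C, outside 59–76°C ✗; longest run = 3 ✓ — fails.
Primer 2 (25 nt, A=8 T=7 G=4 C=6): Tm = 2·15 + 4·10 = 70°C ✓; longest run = 2 ✓ — passes.
Primer 3 (24 nt, A=4 T=6 G=6 C=8): Tm = 2·10 + 4·14 = 76°C ✓; longest run = 2 ✓ — passes.
Primer 4 (24 nt, A=7 T=7 G=7 C=3): Tm = 2·14 + 4·10 = 68°C ✓; longest run = 2 ✓ — passes.

Primer 2, Primer 3 and Primer 4.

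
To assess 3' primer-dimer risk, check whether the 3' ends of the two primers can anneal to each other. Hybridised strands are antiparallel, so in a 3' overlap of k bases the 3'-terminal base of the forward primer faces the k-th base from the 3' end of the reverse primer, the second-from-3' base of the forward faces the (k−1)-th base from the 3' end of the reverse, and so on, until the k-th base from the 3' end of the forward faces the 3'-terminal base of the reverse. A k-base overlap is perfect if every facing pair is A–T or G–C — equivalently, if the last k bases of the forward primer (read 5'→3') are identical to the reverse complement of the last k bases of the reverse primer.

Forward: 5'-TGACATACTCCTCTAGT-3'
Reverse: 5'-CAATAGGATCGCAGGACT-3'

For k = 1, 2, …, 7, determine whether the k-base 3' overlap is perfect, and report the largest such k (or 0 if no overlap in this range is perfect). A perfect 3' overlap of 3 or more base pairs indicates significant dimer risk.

Longest perfect overlap: 3 complementary base pairs; significant dimer risk (threshold 3).

Last 7 bases (5'→3') — forward …CTCTAGT, reverse …CAGGACT.
Reverse complement of the reverse primer's last 7 bases: AGTCCTG; its first k bases are the reverse complement of the reverse primer's last k bases, so a perfect k-base overlap needs the forward primer's last k bases to equal them.
Comparing (forward last k vs required): k=1: T vs A ✗; k=2: GT vs AG ✗; k=3: AGT vs AGT ✓; k=4: TAGT vs AGTC ✗; k=5: CTAGT vs AGTCC ✗; k=6: TCTAGT vs AGTCCT ✗; k=7: CTCTAGT vs AGTCCTG ✗.
Only k = 3 is perfect, so the longest perfect 3' overlap is 3.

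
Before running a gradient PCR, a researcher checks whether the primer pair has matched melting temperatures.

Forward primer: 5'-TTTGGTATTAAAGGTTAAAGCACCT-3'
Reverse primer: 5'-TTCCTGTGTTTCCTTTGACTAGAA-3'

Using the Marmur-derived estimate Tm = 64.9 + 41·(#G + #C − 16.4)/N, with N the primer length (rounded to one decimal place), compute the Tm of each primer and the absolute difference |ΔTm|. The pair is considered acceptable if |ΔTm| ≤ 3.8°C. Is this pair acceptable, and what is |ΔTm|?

Forward: G+C = 8, N = 25 → Tm = 64.9 + 41·(8 − 16.4)/25 = 51.1°C.
Reverse: G+C = 9, N = 24 → Tm = 64.9 + 41·(9 − 16.4)/24 = 52.3°C.
|ΔTm| = |51.1 − 52.3| = 1.2°C, ≤ 3.8°C.

|ΔTm| = 1.2°C; the pair is acceptable.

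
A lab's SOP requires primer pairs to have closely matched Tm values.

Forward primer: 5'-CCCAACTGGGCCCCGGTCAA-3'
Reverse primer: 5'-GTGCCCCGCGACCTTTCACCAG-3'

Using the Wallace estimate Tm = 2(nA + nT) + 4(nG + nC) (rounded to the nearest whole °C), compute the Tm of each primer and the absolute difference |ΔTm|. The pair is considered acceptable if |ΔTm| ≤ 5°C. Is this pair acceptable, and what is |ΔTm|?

Forward: A=4 T=2 G=5 C=9 → Tm = 2·6 + 4·14 = 68°C.
Reverse: A=3 T=4 G=5 C=10 → Tm = 2·7 + 4·15 = 74°C.
|ΔTm| = |68 − 74| = 6°C, > 5°C.

|ΔTm| = 6°C; the pair is not acceptable.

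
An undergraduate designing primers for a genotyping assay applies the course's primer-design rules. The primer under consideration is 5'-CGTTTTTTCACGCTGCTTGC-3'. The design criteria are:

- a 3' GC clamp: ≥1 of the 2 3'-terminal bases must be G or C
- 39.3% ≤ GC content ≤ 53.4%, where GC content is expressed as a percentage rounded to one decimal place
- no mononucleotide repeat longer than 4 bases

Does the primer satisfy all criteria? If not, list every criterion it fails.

Fails: homopolymer run.

Base counts: A=1, T=9, G=4, C=6 (length 20).
GC clamp: 3' end GC has 2 G/C ✓
GC content: GC 10/20 = 50.0% ✓
homopolymer run: longest run = 6, exceeds 4 ✗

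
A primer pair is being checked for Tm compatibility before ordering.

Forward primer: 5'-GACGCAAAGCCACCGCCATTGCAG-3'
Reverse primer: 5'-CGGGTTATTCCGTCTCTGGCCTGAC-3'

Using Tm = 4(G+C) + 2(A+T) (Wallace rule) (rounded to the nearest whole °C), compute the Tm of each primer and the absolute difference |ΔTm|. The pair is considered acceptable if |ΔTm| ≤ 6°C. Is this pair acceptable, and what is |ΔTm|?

Forward: A=7 T=2 G=6 C=9 → Tm = 2·9 + 4·15 = 78°C.
Reverse: A=2 T=8 G=7 C=8 → Tm = 2·10 + 4·15 = 80°C.
|ΔTm| = |78 − 80| = 2°C, ≤ 6°C.

|ΔTm| = 2°C; the pair is acceptable.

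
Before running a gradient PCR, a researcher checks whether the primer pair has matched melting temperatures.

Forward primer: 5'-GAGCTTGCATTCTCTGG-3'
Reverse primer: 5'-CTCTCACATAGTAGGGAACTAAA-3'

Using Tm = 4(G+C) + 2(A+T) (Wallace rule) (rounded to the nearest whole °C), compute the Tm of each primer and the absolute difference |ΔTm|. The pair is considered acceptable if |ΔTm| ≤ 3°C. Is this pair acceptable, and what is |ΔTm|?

|ΔTm| = 12°C; the pair is not acceptable.

Forward: A=2 T=6 G=5 C=4 → Tm = 2·8 + 4·9 = 52°C.
Reverse: A=9 T=5 G=4 C=5 → Tm = 2·14 + 4·9 = 64°C.
|ΔTm| = |52 − 64| = 12°C, > 3°C.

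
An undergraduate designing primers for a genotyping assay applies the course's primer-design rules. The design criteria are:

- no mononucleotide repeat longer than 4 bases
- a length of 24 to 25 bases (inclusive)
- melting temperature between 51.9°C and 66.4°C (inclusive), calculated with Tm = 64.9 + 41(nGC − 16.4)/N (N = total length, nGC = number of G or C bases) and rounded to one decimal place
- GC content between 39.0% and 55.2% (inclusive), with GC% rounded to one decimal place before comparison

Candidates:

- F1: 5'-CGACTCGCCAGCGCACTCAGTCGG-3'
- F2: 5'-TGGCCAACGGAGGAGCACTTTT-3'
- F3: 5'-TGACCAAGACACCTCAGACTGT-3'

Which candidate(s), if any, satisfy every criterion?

None of the candidates satisfy all criteria.

F1 (24 nt, A=4 T=3 G=7 C=10): longest run = 2 ✓; length 24 ✓; Tm = 64.9 + 41·(17 − 16.4)/24 = 65.9°C ✓; GC 17/24 = 70.8%, outside 39.0–55.2% ✗ — fails.
F2 (22 nt, A=5 T=5 G=7 C=5): longest run = 4 ✓; length 22, outside 24–25 ✗; Tm = 64.9 + 41·(12 − 16.4)/22 = 56.7°C ✓; GC 12/22 = 54.5% ✓ — fails.
F3 (22 nt, A=7 T=4 G=4 C=7): longest run = 2 ✓; length 22, outside 24–25 ✗; Tm = 64.9 + 41·(11 − 16.4)/22 = 54.8°C ✓; GC 11/22 = 50.0% ✓ — fails.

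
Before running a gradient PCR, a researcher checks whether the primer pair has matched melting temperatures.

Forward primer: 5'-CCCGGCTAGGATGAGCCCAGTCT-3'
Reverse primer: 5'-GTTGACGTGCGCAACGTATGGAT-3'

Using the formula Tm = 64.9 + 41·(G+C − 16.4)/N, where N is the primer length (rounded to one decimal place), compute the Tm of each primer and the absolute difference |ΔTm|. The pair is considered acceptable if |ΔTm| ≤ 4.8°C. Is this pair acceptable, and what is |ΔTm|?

|ΔTm| = 5.3°C; the pair is not acceptable.

Forward: G+C = 15, N = 23 → Tm = 64.9 + 41·(15 − 16.4)/23 = 62.4°C.
Reverse: G+C = 12, N = 23 → Tm = 64.9 + 41·(12 − 16.4)/23 = 57.1°C.
|ΔTm| = |62.4 − 57.1| = 5.3°C, > 4.8°C.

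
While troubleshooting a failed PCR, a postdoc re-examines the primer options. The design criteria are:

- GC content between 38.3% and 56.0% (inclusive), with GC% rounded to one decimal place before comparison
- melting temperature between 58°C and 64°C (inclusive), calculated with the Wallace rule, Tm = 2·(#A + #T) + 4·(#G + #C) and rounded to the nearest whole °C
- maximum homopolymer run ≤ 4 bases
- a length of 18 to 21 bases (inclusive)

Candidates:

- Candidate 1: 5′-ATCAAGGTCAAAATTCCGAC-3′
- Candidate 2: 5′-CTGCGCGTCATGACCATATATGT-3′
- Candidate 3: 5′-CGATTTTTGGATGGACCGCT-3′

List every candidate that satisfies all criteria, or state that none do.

Candidate 1 (20 nt, A=8 T=4 G=3 C=5): GC 8/20 = 40.0% ✓; Tm = 2·12 + 4·8 = 56°C, outside 58–64°C ✗; longest run = 4 ✓; length 20 ✓ — fails.
Candidate 2 (23 nt, A=5 T=7 G=5 C=6): GC 11/23 = 47.8% ✓; Tm = 2·12 + 4·11 = 68°C, outside 58–64°C ✗; longest run = 2 ✓; length 23, outside 18–21 ✗ — fails.
Candidate 3 (20 nt, A=3 T=7 G=6 C=4): GC 10/20 = 50.0% ✓; Tm = 2·10 + 4·10 = 60°C ✓; longest run = 5, exceeds 4 ✗; length 20 ✓ — fails.

None of the candidates satisfy all criteria.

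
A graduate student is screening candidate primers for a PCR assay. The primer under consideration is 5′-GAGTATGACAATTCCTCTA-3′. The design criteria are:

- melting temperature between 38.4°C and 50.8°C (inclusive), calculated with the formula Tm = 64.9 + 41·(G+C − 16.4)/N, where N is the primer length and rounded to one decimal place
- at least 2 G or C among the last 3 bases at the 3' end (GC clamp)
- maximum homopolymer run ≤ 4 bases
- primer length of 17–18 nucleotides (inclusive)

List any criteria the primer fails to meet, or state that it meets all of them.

Fails: GC clamp, length.

Base counts: A=6, T=6, G=3, C=4 (length 19).
Tm: Tm = 64.9 + 41·(7 − 16.4)/19 = 44.6°C ✓
GC clamp: 3' end CTA has 1 G/C, need ≥2 ✗
homopolymer run: longest run = 2 ✓
length: length 19, outside 17–18 ✗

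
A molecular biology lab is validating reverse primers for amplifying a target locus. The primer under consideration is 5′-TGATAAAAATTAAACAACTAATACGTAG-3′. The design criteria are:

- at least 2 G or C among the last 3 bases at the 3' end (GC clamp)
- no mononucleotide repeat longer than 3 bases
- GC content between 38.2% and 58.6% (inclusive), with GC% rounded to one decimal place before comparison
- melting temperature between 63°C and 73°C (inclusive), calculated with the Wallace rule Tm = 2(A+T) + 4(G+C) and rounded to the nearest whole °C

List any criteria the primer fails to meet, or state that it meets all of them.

Base counts: A=15, T=7, G=3, C=3 (length 28).
GC clamp: 3' end TAG has 1 G/C, need ≥2 ✗
homopolymer run: longest run = 5, exceeds 3 ✗
GC content: GC 6/28 = 21.4%, outside 38.2–58.6% ✗
Tm: Tm = 2·22 + 4·6 = 68°C ✓

Fails: GC clamp, homopolymer run, GC content.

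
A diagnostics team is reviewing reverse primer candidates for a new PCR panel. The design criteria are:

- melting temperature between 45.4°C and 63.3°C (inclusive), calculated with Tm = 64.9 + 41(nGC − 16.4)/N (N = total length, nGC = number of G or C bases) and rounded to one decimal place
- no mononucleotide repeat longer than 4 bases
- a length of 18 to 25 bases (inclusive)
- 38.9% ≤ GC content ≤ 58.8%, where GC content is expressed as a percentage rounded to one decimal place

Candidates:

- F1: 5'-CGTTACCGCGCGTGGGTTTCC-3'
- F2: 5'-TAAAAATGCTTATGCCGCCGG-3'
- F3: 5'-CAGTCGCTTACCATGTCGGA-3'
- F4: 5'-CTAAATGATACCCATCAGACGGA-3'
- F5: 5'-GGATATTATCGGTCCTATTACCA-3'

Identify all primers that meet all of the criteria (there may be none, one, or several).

F1 (21 nt, A=1 T=6 G=7 C=7): Tm = 64.9 + 41·(14 − 16.4)/21 = 60.2°C ✓; longest run = 3 ✓; length 21 ✓; GC 14/21 = 66.7%, outside 38.9–58.8% ✗ — fails.
F2 (21 nt, A=6 T=5 G=5 C=5): Tm = 64.9 + 41·(10 − 16.4)/21 = 52.4°C ✓; longest run = 5, exceeds 4 ✗; length 21 ✓; GC 10/21 = 47.6% ✓ — fails.
F3 (20 nt, A=4 T=5 G=5 C=6): Tm = 64.9 + 41·(11 − 16.4)/20 = 53.8°C ✓; longest run = 2 ✓; length 20 ✓; GC 11/20 = 55.0% ✓ — passes.
F4 (23 nt, A=9 T=4 G=4 C=6): Tm = 64.9 + 41·(10 − 16.4)/23 = 53.5°C ✓; longest run = 3 ✓; length 23 ✓; GC 10/23 = 43.5% ✓ — passes.
F5 (23 nt, A=6 T=8 G=4 C=5): Tm = 64.9 + 41·(9 − 16.4)/23 = 51.7°C ✓; longest run = 2 ✓; length 23 ✓; GC 9/23 = 39.1% ✓ — passes.

F3, F4 and F5.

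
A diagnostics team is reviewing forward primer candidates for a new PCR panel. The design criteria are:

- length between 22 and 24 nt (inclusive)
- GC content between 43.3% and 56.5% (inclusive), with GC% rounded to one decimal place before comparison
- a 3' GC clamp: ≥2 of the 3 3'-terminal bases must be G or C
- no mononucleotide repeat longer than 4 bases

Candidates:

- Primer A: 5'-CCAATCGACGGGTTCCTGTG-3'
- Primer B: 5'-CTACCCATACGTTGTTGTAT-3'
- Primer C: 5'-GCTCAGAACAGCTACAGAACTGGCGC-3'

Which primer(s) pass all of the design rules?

None of the candidates satisfy all criteria.

Primer A (20 nt, A=3 T=5 G=6 C=6): length 20, outside 22–24 ✗; GC 12/20 = 60.0%, outside 43.3–56.5% ✗; 3' end GTG has 2 G/C ✓; longest run = 3 ✓ — fails.
Primer B (20 nt, A=4 T=8 G=3 C=5): length 20, outside 22–24 ✗; GC 8/20 = 40.0%, outside 43.3–56.5% ✗; 3' end TAT has 0 G/C, need ≥2 ✗; longest run = 3 ✓ — fails.
Primer C (26 nt, A=8 T=3 G=7 C=8): length 26, outside 22–24 ✗; GC 15/26 = 57.7%, outside 43.3–56.5% ✗; 3' end CGC has 3 G/C ✓; longest run = 2 ✓ — fails.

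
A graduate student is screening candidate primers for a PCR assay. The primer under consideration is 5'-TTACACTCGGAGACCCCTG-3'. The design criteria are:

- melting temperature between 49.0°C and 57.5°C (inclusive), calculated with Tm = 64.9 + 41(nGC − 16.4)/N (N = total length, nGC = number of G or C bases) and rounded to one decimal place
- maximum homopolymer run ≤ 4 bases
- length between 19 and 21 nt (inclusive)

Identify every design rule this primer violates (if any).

Base counts: A=4, T=4, G=4, C=7 (length 19).
Tm: Tm = 64.9 + 41·(11 − 16.4)/19 = 53.2°C ✓
homopolymer run: longest run = 4 ✓
length: length 19 ✓

Meets all criteria.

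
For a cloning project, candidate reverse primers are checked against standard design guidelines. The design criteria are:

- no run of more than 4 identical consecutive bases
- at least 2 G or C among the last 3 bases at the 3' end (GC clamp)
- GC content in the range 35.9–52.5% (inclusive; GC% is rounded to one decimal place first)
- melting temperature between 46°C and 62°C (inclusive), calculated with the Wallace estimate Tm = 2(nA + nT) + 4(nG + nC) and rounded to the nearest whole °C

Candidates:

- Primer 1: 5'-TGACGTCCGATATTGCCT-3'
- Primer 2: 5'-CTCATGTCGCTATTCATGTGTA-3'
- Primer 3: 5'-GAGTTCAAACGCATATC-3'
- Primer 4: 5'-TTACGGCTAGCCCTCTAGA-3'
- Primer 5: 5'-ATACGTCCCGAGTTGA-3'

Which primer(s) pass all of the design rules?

Primer 1 only.

Primer 1 (18 nt, A=3 T=6 G=4 C=5): longest run = 2 ✓; 3' end CCT has 2 G/C ✓; GC 9/18 = 50.0% ✓; Tm = 2·9 + 4·9 = 54°C ✓ — passes.
Primer 2 (22 nt, A=4 T=9 G=4 C=5): longest run = 2 ✓; 3' end GTA has 1 G/C, need ≥2 ✗; GC 9/22 = 40.9% ✓; Tm = 2·13 + 4·9 = 62°C ✓ — fails.
Primer 3 (17 nt, A=6 T=4 G=3 C=4): longest run = 3 ✓; 3' end ATC has 1 G/C, need ≥2 ✗; GC 7/17 = 41.2% ✓; Tm = 2·10 + 4·7 = 48°C ✓ — fails.
Primer 4 (19 nt, A=4 T=5 G=4 C=6): longest run = 3 ✓; 3' end AGA has 1 G/C, need ≥2 ✗; GC 10/19 = 52.6%, outside 35.9–52.5% ✗; Tm = 2·9 + 4·10 = 58°C ✓ — fails.
Primer 5 (16 nt, A=4 T=4 G=4 C=4): longest run = 3 ✓; 3' end TGA has 1 G/C, need ≥2 ✗; GC 8/16 = 50.0% ✓; Tm = 2·8 + 4·8 = 48°C ✓ — fails.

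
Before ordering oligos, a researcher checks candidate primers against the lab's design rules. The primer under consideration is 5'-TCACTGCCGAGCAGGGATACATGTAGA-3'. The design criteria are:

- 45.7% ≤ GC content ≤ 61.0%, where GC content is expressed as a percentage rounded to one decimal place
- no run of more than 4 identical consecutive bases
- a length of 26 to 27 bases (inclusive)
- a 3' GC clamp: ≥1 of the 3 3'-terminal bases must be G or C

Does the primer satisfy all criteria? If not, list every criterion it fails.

Base counts: A=8, T=5, G=8, C=6 (length 27).
GC content: GC 14/27 = 51.9% ✓
homopolymer run: longest run = 3 ✓
length: length 27 ✓
GC clamp: 3' end AGA has 1 G/C ✓

Meets all criteria.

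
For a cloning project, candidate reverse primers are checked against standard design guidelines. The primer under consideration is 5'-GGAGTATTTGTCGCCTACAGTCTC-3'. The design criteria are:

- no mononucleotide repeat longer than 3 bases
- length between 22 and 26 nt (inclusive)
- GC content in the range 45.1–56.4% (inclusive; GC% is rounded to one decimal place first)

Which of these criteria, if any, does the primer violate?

Meets all criteria.

Base counts: A=4, T=8, G=6, C=6 (length 24).
homopolymer run: longest run = 3 ✓
length: length 24 ✓
GC content: GC 12/24 = 50.0% ✓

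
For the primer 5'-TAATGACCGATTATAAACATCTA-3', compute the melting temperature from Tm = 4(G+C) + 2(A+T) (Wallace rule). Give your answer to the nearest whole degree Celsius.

Base counts: A=10, T=7, G=2, C=4 (length 23).
Tm = 2·(10+7) + 4·(2+4) = 2·17 + 4·6 = 34 + 24 = 58°C.

58°C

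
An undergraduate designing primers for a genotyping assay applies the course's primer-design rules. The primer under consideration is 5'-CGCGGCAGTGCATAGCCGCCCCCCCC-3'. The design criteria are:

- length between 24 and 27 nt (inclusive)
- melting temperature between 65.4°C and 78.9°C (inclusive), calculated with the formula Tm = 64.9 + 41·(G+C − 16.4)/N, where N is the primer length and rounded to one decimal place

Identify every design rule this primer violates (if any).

Meets all criteria.

Base counts: A=3, T=2, G=7, C=14 (length 26).
length: length 26 ✓
Tm: Tm = 64.9 + 41·(21 − 16.4)/26 = 72.2°C ✓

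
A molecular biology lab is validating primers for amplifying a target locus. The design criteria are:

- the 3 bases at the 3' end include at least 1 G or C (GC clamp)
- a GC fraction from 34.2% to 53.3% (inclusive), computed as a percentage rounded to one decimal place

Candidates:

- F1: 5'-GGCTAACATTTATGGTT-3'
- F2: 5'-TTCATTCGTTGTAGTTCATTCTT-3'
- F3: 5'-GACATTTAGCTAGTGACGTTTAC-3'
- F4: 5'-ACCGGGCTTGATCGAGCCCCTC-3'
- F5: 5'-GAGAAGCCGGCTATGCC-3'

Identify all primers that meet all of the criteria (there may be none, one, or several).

F1 and F3.

F1 (17 nt, A=4 T=7 G=4 C=2): 3' end GTT has 1 G/C ✓; GC 6/17 = 35.3% ✓ — passes.
F2 (23 nt, A=3 T=13 G=3 C=4): 3' end CTT has 1 G/C ✓; GC 7/23 = 30.4%, outside 34.2–53.3% ✗ — fails.
F3 (23 nt, A=6 T=8 G=5 C=4): 3' end TAC has 1 G/C ✓; GC 9/23 = 39.1% ✓ — passes.
F4 (22 nt, A=3 T=4 G=6 C=9): 3' end CTC has 2 G/C ✓; GC 15/22 = 68.2%, outside 34.2–53.3% ✗ — fails.
F5 (17 nt, A=4 T=2 G=6 C=5): 3' end GCC has 3 G/C ✓; GC 11/17 = 64.7%, outside 34.2–53.3% ✗ — fails.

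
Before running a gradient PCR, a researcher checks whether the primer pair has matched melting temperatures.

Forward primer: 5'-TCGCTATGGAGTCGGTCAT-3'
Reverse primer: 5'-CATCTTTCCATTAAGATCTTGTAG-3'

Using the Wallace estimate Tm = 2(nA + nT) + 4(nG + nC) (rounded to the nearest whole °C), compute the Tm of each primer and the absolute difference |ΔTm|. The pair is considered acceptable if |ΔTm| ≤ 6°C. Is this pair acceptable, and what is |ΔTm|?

|ΔTm| = 6°C; the pair is acceptable.

Forward: A=3 T=6 G=6 C=4 → Tm = 2·9 + 4·10 = 58°C.
Reverse: A=6 T=10 G=3 C=5 → Tm = 2·16 + 4·8 = 64°C.
|ΔTm| = |58 − 64| = 6°C, ≤ 6°C.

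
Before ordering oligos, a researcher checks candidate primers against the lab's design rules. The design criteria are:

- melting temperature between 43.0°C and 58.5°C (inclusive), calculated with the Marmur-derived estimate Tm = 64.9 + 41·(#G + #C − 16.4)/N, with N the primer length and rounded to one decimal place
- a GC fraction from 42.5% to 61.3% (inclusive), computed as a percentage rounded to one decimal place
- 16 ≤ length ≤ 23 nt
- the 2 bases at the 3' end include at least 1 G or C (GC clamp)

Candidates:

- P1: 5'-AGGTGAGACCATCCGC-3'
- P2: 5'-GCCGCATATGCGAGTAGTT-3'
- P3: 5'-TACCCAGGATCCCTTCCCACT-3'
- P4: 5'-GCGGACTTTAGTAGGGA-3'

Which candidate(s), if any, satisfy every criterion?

P3 and P4.

P1 (16 nt, A=4 T=2 G=5 C=5): Tm = 64.9 + 41·(10 − 16.4)/16 = 48.5°C ✓; GC 10/16 = 62.5%, outside 42.5–61.3% ✗; length 16 ✓; 3' end GC has 2 G/C ✓ — fails.
P2 (19 nt, A=4 T=5 G=6 C=4): Tm = 64.9 + 41·(10 − 16.4)/19 = 51.1°C ✓; GC 10/19 = 52.6% ✓; length 19 ✓; 3' end TT has 0 G/C, need ≥1 ✗ — fails.
P3 (21 nt, A=4 T=5 G=2 C=10): Tm = 64.9 + 41·(12 − 16.4)/21 = 56.3°C ✓; GC 12/21 = 57.1% ✓; length 21 ✓; 3' end CT has 1 G/C ✓ — passes.
P4 (17 nt, A=4 T=4 G=7 C=2): Tm = 64.9 + 41·(9 − 16.4)/17 = 47.1°C ✓; GC 9/17 = 52.9% ✓; length 17 ✓; 3' end GA has 1 G/C ✓ — passes.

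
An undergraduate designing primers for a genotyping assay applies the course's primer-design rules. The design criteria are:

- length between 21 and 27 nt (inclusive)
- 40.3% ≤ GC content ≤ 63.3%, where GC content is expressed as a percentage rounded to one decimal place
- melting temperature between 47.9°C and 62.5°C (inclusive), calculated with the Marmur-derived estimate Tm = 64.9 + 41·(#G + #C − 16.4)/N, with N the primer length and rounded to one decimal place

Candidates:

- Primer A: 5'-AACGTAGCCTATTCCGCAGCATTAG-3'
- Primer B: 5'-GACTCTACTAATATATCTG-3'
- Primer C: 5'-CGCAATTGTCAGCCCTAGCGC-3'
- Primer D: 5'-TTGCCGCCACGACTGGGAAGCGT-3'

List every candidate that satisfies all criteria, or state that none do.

Primer A and Primer C.

Primer A (25 nt, A=7 T=6 G=5 C=7): length 25 ✓; GC 12/25 = 48.0% ✓; Tm = 64.9 + 41·(12 − 16.4)/25 = 57.7°C ✓ — passes.
Primer B (19 nt, A=6 T=7 G=2 C=4): length 19, outside 21–27 ✗; GC 6/19 = 31.6%, outside 40.3–63.3% ✗; Tm = 64.9 + 41·(6 − 16.4)/19 = 42.5°C, outside 47.9–62.5°C ✗ — fails.
Primer C (21 nt, A=4 T=4 G=5 C=8): length 21 ✓; GC 13/21 = 61.9% ✓; Tm = 64.9 + 41·(13 − 16.4)/21 = 58.3°C ✓ — passes.
Primer D (23 nt, A=4 T=4 G=8 C=7): length 23 ✓; GC 15/23 = 65.2%, outside 40.3–63.3% ✗; Tm = 64.9 + 41·(15 − 16.4)/23 = 62.4°C ✓ — fails.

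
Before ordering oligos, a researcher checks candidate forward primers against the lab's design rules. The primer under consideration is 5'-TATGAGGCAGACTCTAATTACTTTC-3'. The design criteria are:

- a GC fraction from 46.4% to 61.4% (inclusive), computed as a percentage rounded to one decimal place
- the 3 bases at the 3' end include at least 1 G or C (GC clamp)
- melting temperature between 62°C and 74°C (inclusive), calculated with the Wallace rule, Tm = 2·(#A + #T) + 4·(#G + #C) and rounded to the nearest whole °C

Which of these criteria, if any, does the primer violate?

Fails: GC content.

Base counts: A=7, T=9, G=4, C=5 (length 25).
GC content: GC 9/25 = 36.0%, outside 46.4–61.4% ✗
GC clamp: 3' end TTC has 1 G/C ✓
Tm: Tm = 2·16 + 4·9 = 68°C ✓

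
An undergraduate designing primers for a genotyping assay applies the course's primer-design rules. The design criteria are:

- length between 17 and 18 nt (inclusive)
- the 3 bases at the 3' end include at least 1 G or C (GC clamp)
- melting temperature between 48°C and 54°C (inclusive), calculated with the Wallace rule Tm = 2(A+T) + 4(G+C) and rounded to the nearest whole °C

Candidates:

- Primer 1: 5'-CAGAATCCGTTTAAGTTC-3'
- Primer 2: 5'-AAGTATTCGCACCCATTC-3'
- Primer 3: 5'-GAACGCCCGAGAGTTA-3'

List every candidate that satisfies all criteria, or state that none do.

Primer 1 (18 nt, A=5 T=6 G=3 C=4): length 18 ✓; 3' end TTC has 1 G/C ✓; Tm = 2·11 + 4·7 = 50°C ✓ — passes.
Primer 2 (18 nt, A=5 T=5 G=2 C=6): length 18 ✓; 3' end TTC has 1 G/C ✓; Tm = 2·10 + 4·8 = 52°C ✓ — passes.
Primer 3 (16 nt, A=5 T=2 G=5 C=4): length 16, outside 17–18 ✗; 3' end TTA has 0 G/C, need ≥1 ✗; Tm = 2·7 + 4·9 = 50°C ✓ — fails.

Primer 1 and Primer 2.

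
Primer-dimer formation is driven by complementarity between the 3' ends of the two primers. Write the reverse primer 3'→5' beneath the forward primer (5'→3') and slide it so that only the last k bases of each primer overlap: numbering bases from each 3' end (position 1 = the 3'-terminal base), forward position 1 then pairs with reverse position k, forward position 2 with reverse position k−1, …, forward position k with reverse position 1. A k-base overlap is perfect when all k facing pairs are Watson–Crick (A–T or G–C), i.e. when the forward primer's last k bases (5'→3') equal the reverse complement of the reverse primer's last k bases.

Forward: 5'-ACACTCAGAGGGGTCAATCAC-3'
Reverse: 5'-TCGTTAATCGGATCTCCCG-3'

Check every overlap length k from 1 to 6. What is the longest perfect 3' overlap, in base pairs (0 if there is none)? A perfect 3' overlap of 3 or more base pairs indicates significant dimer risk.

Last 6 bases (5'→3') — forward …AATCAC, reverse …CTCCCG.
Reverse complement of the reverse primer's last 6 bases: CGGGAG; its first k bases are the reverse complement of the reverse primer's last k bases, so a perfect k-base overlap needs the forward primer's last k bases to equal them.
Comparing (forward last k vs required): k=1: C vs C ✓; k=2: AC vs CG ✗; k=3: CAC vs CGG ✗; k=4: TCAC vs CGGG ✗; k=5: ATCAC vs CGGGA ✗; k=6: AATCAC vs CGGGAG ✗.
Only k = 1 is perfect, so the longest perfect 3' overlap is 1.

Longest perfect overlap: 1 complementary base pair; below the dimer-risk threshold (threshold 3).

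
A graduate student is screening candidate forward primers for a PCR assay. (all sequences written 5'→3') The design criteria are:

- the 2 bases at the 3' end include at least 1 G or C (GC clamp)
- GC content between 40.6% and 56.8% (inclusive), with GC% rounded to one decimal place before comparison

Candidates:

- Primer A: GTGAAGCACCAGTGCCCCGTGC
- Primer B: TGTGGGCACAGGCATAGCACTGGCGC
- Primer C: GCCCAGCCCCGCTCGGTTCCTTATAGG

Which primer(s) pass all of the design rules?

None of the candidates satisfy all criteria.

Primer A (22 nt, A=4 T=3 G=7 C=8): 3' end GC has 2 G/C ✓; GC 15/22 = 68.2%, outside 40.6–56.8% ✗ — fails.
Primer B (26 nt, A=5 T=4 G=10 C=7): 3' end GC has 2 G/C ✓; GC 17/26 = 65.4%, outside 40.6–56.8% ✗ — fails.
Primer C (27 nt, A=3 T=6 G=7 C=11): 3' end GG has 2 G/C ✓; GC 18/27 = 66.7%, outside 40.6–56.8% ✗ — fails.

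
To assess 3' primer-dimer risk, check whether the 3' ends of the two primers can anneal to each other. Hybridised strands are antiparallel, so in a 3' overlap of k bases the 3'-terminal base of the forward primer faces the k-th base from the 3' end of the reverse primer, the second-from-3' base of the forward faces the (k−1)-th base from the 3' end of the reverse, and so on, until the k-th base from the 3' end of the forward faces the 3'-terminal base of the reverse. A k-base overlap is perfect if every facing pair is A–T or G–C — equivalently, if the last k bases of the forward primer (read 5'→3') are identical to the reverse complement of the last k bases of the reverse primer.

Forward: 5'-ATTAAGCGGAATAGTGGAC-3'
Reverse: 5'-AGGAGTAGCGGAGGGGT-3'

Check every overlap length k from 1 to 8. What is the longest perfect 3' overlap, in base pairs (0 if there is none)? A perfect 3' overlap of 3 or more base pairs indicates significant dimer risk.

Longest perfect overlap: 2 complementary base pairs; below the dimer-risk threshold (threshold 3).

Last 8 bases (5'→3') — forward …TAGTGGAC, reverse …GGAGGGGT.
Reverse complement of the reverse primer's last 8 bases: ACCCCTCC; its first k bases are the reverse complement of the reverse primer's last k bases, so a perfect k-base overlap needs the forward primer's last k bases to equal them.
Comparing (forward last k vs required): k=1: C vs A ✗; k=2: AC vs AC ✓; k=3: GAC vs ACC ✗; k=4: GGAC vs ACCC ✗; k=5: TGGAC vs ACCCC ✗; k=6: GTGGAC vs ACCCCT ✗; k=7: AGTGGAC vs ACCCCTC ✗; k=8: TAGTGGAC vs ACCCCTCC ✗.
Only k = 2 is perfect, so the longest perfect 3' overlap is 2.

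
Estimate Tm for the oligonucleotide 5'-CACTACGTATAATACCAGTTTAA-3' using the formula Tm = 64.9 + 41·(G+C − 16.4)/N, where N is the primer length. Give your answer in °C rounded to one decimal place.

48.1°C

Base counts: A=9, T=7, G=2, C=5; G+C = 7, N = 23.
Tm = 64.9 + 41·(7 − 16.4)/23 = 64.9 + -385.40/23 = 48.1°C.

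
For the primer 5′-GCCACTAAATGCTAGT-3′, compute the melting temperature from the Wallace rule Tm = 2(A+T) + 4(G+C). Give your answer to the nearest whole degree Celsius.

46°C

Base counts: A=5, T=4, G=3, C=4 (length 16).
Tm = 2·(5+4) + 4·(3+4) = 2·9 + 4·7 = 18 + 28 = 46°C.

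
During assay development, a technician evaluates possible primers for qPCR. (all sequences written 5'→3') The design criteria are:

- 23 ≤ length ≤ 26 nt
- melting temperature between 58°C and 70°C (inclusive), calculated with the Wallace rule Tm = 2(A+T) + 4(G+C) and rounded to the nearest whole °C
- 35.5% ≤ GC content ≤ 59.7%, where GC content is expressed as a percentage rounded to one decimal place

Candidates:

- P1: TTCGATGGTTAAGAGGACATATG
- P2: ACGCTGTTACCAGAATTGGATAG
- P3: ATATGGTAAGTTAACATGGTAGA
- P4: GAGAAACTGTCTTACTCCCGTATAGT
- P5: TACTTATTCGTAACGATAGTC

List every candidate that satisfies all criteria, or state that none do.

P1 and P2.

P1 (23 nt, A=7 T=7 G=7 C=2): length 23 ✓; Tm = 2·14 + 4·9 = 64°C ✓; GC 9/23 = 39.1% ✓ — passes.
P2 (23 nt, A=7 T=6 G=6 C=4): length 23 ✓; Tm = 2·13 + 4·10 = 66°C ✓; GC 10/23 = 43.5% ✓ — passes.
P3 (23 nt, A=9 T=7 G=6 C=1): length 23 ✓; Tm = 2·16 + 4·7 = 60°C ✓; GC 7/23 = 30.4%, outside 35.5–59.7% ✗ — fails.
P4 (26 nt, A=7 T=8 G=5 C=6): length 26 ✓; Tm = 2·15 + 4·11 = 74°C, outside 58–70°C ✗; GC 11/26 = 42.3% ✓ — fails.
P5 (21 nt, A=6 T=8 G=3 C=4): length 21, outside 23–26 ✗; Tm = 2·14 + 4·7 = 56°C, outside 58–70°C ✗; GC 7/21 = 33.3%, outside 35.5–59.7% ✗ — fails.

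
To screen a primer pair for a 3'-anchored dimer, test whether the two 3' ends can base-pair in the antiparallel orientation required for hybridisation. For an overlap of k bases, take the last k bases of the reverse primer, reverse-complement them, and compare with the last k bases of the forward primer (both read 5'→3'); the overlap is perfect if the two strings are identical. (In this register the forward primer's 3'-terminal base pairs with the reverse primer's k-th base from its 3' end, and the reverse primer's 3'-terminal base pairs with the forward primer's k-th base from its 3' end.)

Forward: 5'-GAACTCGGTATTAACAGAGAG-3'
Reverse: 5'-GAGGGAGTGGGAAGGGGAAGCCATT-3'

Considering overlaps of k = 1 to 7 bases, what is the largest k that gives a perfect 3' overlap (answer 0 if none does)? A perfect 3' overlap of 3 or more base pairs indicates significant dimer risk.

Longest perfect overlap: 0 complementary base pairs; below the dimer-risk threshold (threshold 3).

Last 7 bases (5'→3') — forward …CAGAGAG, reverse …AGCCATT.
Reverse complement of the reverse primer's last 7 bases: AATGGCT; its first k bases are the reverse complement of the reverse primer's last k bases, so a perfect k-base overlap needs the forward primer's last k bases to equal them.
Comparing (forward last k vs required): k=1: G vs A ✗; k=2: AG vs AA ✗; k=3: GAG vs AAT ✗; k=4: AGAG vs AATG ✗; k=5: GAGAG vs AATGG ✗; k=6: AGAGAG vs AATGGC ✗; k=7: CAGAGAG vs AATGGCT ✗.
No overlap length from 1 to 7 is perfect, so the longest perfect 3' overlap is 0.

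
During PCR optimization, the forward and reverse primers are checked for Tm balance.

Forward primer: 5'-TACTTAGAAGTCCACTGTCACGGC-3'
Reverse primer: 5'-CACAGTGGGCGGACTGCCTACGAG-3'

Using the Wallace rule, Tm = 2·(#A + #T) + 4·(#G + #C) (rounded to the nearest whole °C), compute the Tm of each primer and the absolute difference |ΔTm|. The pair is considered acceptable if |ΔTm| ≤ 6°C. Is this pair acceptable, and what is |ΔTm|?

Forward: A=6 T=6 G=5 C=7 → Tm = 2·12 + 4·12 = 72°C.
Reverse: A=5 T=3 G=9 C=7 → Tm = 2·8 + 4·16 = 80°C.
|ΔTm| = |72 − 80| = 8°C, > 6°C.

|ΔTm| = 8°C; the pair is not acceptable.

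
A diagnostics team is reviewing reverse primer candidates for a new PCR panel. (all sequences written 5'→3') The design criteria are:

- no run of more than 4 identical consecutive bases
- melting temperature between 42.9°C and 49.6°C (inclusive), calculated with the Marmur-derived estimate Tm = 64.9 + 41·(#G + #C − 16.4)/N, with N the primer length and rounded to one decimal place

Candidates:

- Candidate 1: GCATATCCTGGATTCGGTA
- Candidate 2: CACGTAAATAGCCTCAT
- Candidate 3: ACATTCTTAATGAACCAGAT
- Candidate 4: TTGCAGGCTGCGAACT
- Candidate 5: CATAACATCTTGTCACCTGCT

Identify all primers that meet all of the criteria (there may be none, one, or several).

Candidate 1, Candidate 3 and Candidate 4.

Candidate 1 (19 nt, A=4 T=6 G=5 C=4): longest run = 2 ✓; Tm = 64.9 + 41·(9 − 16.4)/19 = 48.9°C ✓ — passes.
Candidate 2 (17 nt, A=6 T=4 G=2 C=5): longest run = 3 ✓; Tm = 64.9 + 41·(7 − 16.4)/17 = 42.2°C, outside 42.9–49.6°C ✗ — fails.
Candidate 3 (20 nt, A=8 T=6 G=2 C=4): longest run = 2 ✓; Tm = 64.9 + 41·(6 − 16.4)/20 = 43.6°C ✓ — passes.
Candidate 4 (16 nt, A=3 T=4 G=5 C=4): longest run = 2 ✓; Tm = 64.9 + 41·(9 − 16.4)/16 = 45.9°C ✓ — passes.
Candidate 5 (21 nt, A=5 T=7 G=2 C=7): longest run = 2 ✓; Tm = 64.9 + 41·(9 − 16.4)/21 = 50.5°C, outside 42.9–49.6°C ✗ — fails.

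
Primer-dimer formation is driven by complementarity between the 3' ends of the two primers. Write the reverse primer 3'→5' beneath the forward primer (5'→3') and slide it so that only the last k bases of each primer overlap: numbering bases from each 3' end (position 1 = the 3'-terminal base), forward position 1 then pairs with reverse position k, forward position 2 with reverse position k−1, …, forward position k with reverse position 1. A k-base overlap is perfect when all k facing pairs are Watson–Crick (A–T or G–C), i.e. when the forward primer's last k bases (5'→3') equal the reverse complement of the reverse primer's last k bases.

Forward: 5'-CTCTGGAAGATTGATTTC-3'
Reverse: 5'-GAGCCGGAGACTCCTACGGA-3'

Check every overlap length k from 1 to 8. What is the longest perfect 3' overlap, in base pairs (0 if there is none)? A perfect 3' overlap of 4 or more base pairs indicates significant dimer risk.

Last 8 bases (5'→3') — forward …TTGATTTC, reverse …CCTACGGA.
Reverse complement of the reverse primer's last 8 bases: TCCGTAGG; its first k bases are the reverse complement of the reverse primer's last k bases, so a perfect k-base overlap needs the forward primer's last k bases to equal them.
Comparing (forward last k vs required): k=1: C vs T ✗; k=2: TC vs TC ✓; k=3: TTC vs TCC ✗; k=4: TTTC vs TCCG ✗; k=5: ATTTC vs TCCGT ✗; k=6: GATTTC vs TCCGTA ✗; k=7: TGATTTC vs TCCGTAG ✗; k=8: TTGATTTC vs TCCGTAGG ✗.
Only k = 2 is perfect, so the longest perfect 3' overlap is 2.

Longest perfect overlap: 2 complementary base pairs; below the dimer-risk threshold (threshold 4).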